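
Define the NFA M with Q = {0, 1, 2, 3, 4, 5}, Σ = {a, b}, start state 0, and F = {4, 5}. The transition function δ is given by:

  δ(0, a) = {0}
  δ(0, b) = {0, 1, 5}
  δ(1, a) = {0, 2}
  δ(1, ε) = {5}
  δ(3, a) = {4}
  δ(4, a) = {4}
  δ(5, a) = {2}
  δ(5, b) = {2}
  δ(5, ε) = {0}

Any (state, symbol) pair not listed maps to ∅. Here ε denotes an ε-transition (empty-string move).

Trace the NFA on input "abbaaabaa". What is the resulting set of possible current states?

{0}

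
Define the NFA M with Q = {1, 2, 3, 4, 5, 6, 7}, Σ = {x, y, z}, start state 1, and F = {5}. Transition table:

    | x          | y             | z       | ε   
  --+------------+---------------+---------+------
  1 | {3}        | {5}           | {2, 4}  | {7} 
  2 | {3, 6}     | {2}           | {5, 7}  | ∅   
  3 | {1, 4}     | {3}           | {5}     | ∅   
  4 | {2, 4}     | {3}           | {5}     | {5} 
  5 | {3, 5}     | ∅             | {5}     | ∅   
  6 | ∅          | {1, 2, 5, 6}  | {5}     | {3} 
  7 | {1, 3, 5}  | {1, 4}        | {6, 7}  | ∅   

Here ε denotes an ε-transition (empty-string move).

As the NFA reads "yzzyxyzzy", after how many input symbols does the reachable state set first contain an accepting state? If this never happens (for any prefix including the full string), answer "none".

1

Start: ε-closure({1}) = {1, 7}.
Read 'y': 1→{5}, 7→{1, 4}; union {1, 4, 5}; ε-closure = {1, 4, 5, 7}.
None of the earlier sets intersect F, but {1, 4, 5, 7} does.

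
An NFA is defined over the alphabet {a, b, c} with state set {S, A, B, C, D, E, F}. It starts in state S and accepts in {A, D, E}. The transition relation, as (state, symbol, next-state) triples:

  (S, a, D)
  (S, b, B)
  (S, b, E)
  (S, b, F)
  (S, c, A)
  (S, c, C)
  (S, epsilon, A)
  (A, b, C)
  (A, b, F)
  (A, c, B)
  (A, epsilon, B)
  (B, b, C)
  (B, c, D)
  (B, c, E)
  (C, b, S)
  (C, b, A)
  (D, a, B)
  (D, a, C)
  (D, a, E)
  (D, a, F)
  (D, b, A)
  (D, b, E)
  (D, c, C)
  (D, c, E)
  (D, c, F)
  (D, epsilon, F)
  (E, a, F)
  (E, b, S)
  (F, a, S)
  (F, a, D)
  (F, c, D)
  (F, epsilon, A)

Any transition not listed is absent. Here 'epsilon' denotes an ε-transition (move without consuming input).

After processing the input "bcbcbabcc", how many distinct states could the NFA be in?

6

Start: ε-closure({S}) = {S, A, B}.
Read 'b': {S, A, B} → {A, B, C, E, F}.
Read 'c': {A, B, C, E, F} → {A, B, D, E, F}.
Read 'b': {A, B, D, E, F} → {S, A, B, C, E, F}.
Read 'c': {S, A, B, C, E, F} → {A, B, C, D, E, F}.
Read 'b': {A, B, C, D, E, F} → {S, A, B, C, E, F}.
Read 'a': {S, A, B, C, E, F} → {S, A, B, D, F}.
Read 'b': {S, A, B, D, F} → {A, B, C, E, F}.
Read 'c': {A, B, C, E, F} → {A, B, D, E, F}.
Read 'c': {A, B, D, E, F} → {A, B, C, D, E, F}.
That set has 6 states.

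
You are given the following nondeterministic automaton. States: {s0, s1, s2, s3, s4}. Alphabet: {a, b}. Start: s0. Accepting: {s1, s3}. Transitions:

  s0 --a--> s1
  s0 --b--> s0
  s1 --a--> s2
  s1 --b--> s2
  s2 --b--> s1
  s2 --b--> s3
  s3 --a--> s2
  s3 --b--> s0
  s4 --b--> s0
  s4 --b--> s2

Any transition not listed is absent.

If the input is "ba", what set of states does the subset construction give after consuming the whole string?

Start in {s0}.
Read 'b': s0→{s0}; now {s0}.
Read 'a': s0→{s1}; now {s1}.

{s1}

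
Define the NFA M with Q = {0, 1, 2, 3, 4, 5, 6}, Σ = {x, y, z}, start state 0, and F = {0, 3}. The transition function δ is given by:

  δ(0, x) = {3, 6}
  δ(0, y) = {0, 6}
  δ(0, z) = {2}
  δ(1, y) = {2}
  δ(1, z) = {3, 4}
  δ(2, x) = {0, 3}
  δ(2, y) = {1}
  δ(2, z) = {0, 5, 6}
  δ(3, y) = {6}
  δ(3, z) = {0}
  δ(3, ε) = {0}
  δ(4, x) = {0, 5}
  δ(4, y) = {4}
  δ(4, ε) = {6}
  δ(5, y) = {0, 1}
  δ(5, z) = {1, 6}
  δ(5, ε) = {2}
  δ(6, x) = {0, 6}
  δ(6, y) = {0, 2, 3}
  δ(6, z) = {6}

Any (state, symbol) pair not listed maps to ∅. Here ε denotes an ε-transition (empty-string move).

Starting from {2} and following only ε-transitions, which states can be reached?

Begin with {2}.
No ε-moves leave this set, so the closure equals the set itself.

{2}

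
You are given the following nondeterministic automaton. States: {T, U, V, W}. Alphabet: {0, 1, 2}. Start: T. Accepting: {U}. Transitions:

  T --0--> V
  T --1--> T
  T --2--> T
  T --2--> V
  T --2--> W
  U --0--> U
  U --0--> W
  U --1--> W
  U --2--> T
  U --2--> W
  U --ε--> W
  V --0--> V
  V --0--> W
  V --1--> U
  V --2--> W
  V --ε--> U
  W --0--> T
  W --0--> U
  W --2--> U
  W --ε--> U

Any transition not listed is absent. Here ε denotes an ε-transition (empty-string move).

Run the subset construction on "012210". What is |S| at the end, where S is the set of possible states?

Start in {T}.
Read '0': {T} → {U, V, W}.
Read '1': {U, V, W} → {U, W}.
Read '2': {U, W} → {T, U, W}.
Read '2': {T, U, W} → {T, U, V, W}.
Read '1': {T, U, V, W} → {T, U, W}.
Read '0': {T, U, W} → {T, U, V, W}.
That set has 4 states.

4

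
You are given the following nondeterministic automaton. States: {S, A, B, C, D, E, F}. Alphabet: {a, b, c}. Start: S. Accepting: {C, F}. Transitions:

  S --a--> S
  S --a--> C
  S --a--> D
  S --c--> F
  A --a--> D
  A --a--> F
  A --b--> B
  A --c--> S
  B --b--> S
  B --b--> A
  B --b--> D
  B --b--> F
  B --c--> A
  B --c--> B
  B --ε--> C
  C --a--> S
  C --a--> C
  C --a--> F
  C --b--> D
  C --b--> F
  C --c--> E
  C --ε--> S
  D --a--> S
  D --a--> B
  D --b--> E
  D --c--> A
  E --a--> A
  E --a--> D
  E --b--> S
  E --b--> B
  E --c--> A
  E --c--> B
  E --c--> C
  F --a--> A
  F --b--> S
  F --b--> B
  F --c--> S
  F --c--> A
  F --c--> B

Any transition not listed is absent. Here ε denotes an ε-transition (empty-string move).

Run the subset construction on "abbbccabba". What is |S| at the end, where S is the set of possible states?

6

Start in {S}.
Read 'a': S→{S, C, D}; now {S, C, D}.
Read 'b': S→∅, C→{D, F}, D→{E}; now {D, E, F}.
Read 'b': D→{E}, E→{S, B}, F→{S, B}; union {S, B, E}; ε-closure = {S, B, C, E}.
Read 'b': S→∅, B→{S, A, D, F}, C→{D, F}, E→{S, B}; union {S, A, B, D, F}; ε-closure = {S, A, B, C, D, F}.
Read 'c': S→{F}, A→{S}, B→{A, B}, C→{E}, D→{A}, F→{S, A, B}; union {S, A, B, E, F}; ε-closure = {S, A, B, C, E, F}.
Read 'c': S→{F}, A→{S}, B→{A, B}, C→{E}, E→{A, B, C}, F→{S, A, B}; now {S, A, B, C, E, F}.
Read 'a': S→{S, C, D}, A→{D, F}, B→∅, C→{S, C, F}, E→{A, D}, F→{A}; now {S, A, C, D, F}.
Read 'b': S→∅, A→{B}, C→{D, F}, D→{E}, F→{S, B}; union {S, B, D, E, F}; ε-closure = {S, B, C, D, E, F}.
Read 'b': S→∅, B→{S, A, D, F}, C→{D, F}, D→{E}, E→{S, B}, F→{S, B}; union {S, A, B, D, E, F}; ε-closure = {S, A, B, C, D, E, F}.
Read 'a': S→{S, C, D}, A→{D, F}, B→∅, C→{S, C, F}, D→{S, B}, E→{A, D}, F→{A}; now {S, A, B, C, D, F}.
That set has 6 states.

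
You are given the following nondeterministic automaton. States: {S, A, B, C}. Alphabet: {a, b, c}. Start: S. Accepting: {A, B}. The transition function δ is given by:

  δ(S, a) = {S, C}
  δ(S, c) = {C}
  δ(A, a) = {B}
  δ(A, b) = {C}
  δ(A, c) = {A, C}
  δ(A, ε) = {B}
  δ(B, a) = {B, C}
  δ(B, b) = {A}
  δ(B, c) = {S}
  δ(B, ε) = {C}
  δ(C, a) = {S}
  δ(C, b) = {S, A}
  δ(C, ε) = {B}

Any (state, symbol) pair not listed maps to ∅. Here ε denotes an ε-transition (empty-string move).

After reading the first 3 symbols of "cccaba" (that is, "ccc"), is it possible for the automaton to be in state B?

Start in {S}.
Read 'c': {S} → {B, C}.
Read 'c': {B, C} → {S}.
Read 'c': {S} → {B, C}.
State B is in {B, C}.

Yes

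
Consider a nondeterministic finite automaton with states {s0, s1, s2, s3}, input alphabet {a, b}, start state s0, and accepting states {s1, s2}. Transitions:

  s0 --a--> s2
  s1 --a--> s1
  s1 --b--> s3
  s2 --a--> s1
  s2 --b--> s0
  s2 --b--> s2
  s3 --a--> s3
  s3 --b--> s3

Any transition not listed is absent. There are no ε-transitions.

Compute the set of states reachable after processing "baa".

Start in {s0}.
Read 'b': s0→∅; now ∅.
The set is empty and remains empty for the remaining 2 symbols.

∅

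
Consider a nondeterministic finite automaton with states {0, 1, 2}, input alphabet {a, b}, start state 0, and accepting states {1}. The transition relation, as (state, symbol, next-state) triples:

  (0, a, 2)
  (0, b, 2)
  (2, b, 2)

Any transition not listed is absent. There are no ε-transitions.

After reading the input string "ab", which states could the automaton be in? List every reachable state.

{2}

Start in {0}.
Read 'a': 0→{2}; now {2}.
Read 'b': 2→{2}; now {2}.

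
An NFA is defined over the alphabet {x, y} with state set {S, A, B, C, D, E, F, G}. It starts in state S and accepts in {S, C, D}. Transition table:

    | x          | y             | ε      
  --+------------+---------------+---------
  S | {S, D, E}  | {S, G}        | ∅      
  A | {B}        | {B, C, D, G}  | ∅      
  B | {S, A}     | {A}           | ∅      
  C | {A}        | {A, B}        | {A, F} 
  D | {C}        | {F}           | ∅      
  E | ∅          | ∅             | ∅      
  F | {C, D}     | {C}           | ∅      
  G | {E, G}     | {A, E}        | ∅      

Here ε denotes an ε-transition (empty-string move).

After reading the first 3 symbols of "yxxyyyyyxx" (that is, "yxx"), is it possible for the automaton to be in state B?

Start in {S}.
Read 'y': S→{S, G}; now {S, G}.
Read 'x': S→{S, D, E}, G→{E, G}; now {S, D, E, G}.
Read 'x': S→{S, D, E}, D→{C}, E→∅, G→{E, G}; union {S, C, D, E, G}; ε-closure = {S, A, C, D, E, F, G}.
State B is not in {S, A, C, D, E, F, G}.

No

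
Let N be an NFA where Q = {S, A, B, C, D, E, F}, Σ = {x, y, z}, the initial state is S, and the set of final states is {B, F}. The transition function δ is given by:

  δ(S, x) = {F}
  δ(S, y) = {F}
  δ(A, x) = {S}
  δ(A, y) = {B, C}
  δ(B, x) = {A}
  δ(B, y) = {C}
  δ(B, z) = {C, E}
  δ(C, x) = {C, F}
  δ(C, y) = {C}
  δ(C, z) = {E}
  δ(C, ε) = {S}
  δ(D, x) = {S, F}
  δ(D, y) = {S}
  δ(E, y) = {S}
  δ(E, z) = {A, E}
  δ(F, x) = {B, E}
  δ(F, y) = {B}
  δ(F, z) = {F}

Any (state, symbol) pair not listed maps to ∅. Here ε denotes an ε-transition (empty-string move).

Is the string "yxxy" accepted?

Yes

Start in {S}.
Read 'y': S→{F}; now {F}.
Read 'x': F→{B, E}; now {B, E}.
Read 'x': B→{A}, E→∅; now {A}.
Read 'y': A→{B, C}; union {B, C}; ε-closure = {S, B, C}.
The final set {S, B, C} contains the accepting state B.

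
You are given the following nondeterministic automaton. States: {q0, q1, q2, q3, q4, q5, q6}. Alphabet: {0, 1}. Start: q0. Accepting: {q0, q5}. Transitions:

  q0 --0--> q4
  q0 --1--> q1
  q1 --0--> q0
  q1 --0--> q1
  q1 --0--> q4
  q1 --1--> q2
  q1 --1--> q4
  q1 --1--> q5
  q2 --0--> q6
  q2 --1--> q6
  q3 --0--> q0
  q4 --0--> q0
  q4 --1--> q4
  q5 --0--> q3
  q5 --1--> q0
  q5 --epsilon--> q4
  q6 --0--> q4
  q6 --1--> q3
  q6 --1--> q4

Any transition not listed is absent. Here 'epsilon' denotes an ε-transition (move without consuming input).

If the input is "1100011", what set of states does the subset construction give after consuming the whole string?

Start in {q0}.
Read '1': q0→{q1}; now {q1}.
Read '1': q1→{q2, q4, q5}; now {q2, q4, q5}.
Read '0': q2→{q6}, q4→{q0}, q5→{q3}; now {q0, q3, q6}.
Read '0': q0→{q4}, q3→{q0}, q6→{q4}; now {q0, q4}.
Read '0': q0→{q4}, q4→{q0}; now {q0, q4}.
Read '1': q0→{q1}, q4→{q4}; now {q1, q4}.
Read '1': q1→{q2, q4, q5}, q4→{q4}; now {q2, q4, q5}.

{q2, q4, q5}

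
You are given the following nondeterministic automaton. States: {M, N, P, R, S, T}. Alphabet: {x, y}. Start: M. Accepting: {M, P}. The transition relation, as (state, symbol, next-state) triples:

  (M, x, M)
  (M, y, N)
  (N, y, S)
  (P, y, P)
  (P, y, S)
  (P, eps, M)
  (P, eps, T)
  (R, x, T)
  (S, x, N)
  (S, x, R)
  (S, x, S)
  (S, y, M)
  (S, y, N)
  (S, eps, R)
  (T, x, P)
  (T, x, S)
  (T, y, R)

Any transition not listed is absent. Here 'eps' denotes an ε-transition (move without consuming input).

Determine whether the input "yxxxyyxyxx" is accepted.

Start in {M}.
Read 'y': {M} → {N}.
Read 'x': {N} → ∅.
The set is empty and remains empty for the remaining 8 symbols.
The final set ∅ contains no accepting state.

No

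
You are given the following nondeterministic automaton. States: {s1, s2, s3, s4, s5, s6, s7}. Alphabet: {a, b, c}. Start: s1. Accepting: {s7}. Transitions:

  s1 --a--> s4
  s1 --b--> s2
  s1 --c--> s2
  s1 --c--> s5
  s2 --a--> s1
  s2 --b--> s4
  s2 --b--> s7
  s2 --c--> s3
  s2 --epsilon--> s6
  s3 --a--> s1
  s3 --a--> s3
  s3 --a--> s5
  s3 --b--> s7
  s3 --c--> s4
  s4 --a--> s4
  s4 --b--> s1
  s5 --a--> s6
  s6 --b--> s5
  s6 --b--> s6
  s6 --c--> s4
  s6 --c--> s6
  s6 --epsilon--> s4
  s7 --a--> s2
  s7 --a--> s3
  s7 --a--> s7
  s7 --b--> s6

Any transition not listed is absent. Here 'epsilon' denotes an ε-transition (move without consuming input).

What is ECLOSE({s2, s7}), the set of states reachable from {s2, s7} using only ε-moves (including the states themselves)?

{s2, s4, s6, s7}

Begin with {s2, s7}.
ε-move s2 → s6; add s6.
ε-move s6 → s4; add s4.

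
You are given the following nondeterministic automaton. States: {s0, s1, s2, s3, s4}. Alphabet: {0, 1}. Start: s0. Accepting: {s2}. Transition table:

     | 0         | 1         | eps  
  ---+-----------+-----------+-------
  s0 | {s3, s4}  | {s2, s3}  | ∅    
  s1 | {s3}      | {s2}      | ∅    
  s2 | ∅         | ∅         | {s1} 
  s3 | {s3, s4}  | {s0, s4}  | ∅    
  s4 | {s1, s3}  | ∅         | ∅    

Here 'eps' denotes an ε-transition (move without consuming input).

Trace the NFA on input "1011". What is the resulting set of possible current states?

{s1, s2, s3}

Start in {s0}.
Read '1': {s0} → {s1, s2, s3}.
Read '0': {s1, s2, s3} → {s3, s4}.
Read '1': {s3, s4} → {s0, s4}.
Read '1': {s0, s4} → {s1, s2, s3}.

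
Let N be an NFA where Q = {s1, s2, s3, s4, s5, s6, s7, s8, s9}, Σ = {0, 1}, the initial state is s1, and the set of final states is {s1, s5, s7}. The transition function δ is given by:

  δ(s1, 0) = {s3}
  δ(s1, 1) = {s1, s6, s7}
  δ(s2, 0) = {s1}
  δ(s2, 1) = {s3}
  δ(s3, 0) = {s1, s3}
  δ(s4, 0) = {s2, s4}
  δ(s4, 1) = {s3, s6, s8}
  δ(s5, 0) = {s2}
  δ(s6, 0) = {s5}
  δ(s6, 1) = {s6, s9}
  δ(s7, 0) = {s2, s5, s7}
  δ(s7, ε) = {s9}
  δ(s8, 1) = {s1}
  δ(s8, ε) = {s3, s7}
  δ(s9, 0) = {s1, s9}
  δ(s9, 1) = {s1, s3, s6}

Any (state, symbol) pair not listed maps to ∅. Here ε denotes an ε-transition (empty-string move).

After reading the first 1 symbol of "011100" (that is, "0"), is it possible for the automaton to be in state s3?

Start in {s1}.
Read '0': s1→{s3}; now {s3}.
State s3 is in {s3}.

Yes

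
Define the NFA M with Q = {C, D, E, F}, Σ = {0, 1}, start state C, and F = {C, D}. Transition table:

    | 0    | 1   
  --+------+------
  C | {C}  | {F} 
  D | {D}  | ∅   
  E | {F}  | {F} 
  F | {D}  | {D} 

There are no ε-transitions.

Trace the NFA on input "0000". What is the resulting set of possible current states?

Start in {C}.
Read '0': C→{C}; now {C}.
Read '0': C→{C}; now {C}.
Read '0': C→{C}; now {C}.
Read '0': C→{C}; now {C}.

{C}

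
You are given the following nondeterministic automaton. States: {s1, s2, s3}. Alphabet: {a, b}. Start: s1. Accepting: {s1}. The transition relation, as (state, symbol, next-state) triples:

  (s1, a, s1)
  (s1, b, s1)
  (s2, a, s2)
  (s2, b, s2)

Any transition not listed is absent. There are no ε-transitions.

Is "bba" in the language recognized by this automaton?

Yes

Start in {s1}.
Read 'b': s1→{s1}; now {s1}.
Read 'b': s1→{s1}; now {s1}.
Read 'a': s1→{s1}; now {s1}.
The final set {s1} contains the accepting state s1.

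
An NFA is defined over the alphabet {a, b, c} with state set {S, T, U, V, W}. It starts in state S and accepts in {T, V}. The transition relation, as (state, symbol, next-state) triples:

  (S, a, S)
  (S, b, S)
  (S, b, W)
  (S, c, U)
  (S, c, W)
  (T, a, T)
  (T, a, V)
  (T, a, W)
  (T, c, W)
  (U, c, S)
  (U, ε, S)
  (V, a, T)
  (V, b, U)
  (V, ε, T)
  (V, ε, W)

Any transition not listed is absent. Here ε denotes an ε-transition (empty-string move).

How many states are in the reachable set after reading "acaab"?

2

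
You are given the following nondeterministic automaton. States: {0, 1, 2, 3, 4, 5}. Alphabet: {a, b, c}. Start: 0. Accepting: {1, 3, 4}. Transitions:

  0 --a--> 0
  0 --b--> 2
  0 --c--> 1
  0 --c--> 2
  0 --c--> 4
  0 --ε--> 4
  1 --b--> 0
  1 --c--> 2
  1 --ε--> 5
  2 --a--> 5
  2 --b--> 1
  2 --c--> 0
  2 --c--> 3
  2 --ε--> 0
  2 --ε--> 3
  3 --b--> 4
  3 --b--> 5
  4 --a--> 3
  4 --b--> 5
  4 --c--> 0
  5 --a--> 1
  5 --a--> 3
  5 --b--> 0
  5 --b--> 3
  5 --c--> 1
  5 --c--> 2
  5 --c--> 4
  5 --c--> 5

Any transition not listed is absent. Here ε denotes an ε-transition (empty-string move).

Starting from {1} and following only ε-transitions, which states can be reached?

{1, 5}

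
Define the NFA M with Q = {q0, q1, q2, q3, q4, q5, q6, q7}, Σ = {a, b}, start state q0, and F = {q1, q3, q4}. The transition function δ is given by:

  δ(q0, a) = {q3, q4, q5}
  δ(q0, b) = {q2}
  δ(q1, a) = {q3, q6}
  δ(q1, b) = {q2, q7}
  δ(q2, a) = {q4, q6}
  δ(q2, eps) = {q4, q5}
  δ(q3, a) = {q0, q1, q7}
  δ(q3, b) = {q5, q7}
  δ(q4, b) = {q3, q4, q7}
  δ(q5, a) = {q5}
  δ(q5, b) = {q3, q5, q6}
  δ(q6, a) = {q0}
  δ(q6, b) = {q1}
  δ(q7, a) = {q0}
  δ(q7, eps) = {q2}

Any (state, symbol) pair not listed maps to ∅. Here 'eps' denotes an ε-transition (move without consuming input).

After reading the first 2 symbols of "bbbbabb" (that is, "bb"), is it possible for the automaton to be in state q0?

No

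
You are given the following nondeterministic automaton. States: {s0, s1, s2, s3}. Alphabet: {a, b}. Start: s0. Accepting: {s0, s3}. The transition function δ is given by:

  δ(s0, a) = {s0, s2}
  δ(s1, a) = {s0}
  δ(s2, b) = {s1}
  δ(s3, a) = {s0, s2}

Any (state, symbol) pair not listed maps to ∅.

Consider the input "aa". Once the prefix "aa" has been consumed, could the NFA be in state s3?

Start in {s0}.
Read 'a': s0→{s0, s2}; now {s0, s2}.
Read 'a': s0→{s0, s2}, s2→∅; now {s0, s2}.
State s3 is not in {s0, s2}.

No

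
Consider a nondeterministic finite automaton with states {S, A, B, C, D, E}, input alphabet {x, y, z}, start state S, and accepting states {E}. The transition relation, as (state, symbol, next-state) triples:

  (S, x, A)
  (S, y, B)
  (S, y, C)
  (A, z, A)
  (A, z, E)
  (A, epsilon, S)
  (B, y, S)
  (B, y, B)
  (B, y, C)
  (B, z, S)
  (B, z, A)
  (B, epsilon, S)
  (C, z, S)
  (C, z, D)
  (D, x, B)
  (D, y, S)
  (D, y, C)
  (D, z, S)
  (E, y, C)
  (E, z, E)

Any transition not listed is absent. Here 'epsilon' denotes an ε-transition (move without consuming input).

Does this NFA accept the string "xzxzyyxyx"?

Start in {S}.
Read 'x': S→{A}; union {A}; ε-closure = {S, A}.
Read 'z': S→∅, A→{A, E}; union {A, E}; ε-closure = {S, A, E}.
Read 'x': S→{A}, A→∅, E→∅; union {A}; ε-closure = {S, A}.
Read 'z': S→∅, A→{A, E}; union {A, E}; ε-closure = {S, A, E}.
Read 'y': S→{B, C}, A→∅, E→{C}; union {B, C}; ε-closure = {S, B, C}.
Read 'y': S→{B, C}, B→{S, B, C}, C→∅; now {S, B, C}.
Read 'x': S→{A}, B→∅, C→∅; union {A}; ε-closure = {S, A}.
Read 'y': S→{B, C}, A→∅; union {B, C}; ε-closure = {S, B, C}.
Read 'x': S→{A}, B→∅, C→∅; union {A}; ε-closure = {S, A}.
The final set {S, A} contains no accepting state.

No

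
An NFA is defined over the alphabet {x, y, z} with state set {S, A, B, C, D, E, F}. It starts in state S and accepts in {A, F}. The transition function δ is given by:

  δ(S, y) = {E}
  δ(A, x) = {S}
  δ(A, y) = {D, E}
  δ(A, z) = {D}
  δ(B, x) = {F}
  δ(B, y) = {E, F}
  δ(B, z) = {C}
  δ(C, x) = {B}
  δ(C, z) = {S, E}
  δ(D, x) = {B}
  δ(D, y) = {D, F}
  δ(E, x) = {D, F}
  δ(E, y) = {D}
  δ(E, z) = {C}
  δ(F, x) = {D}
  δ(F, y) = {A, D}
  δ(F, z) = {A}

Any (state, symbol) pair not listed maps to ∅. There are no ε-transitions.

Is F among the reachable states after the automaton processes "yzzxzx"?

Start in {S}.
Read 'y': S→{E}; now {E}.
Read 'z': E→{C}; now {C}.
Read 'z': C→{S, E}; now {S, E}.
Read 'x': S→∅, E→{D, F}; now {D, F}.
Read 'z': D→∅, F→{A}; now {A}.
Read 'x': A→{S}; now {S}.
State F is not in {S}.

No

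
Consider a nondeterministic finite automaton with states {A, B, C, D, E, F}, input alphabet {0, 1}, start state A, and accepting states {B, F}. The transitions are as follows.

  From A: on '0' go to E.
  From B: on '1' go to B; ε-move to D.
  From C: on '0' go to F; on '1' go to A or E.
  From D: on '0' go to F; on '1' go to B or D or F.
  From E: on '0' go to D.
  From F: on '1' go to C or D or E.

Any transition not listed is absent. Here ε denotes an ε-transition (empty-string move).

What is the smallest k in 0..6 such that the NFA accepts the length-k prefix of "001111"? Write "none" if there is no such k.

3

Start in {A}.
Read '0': {A} → {E}.
Read '0': {E} → {D}.
Read '1': {D} → {B, D, F}.
None of the earlier sets intersect F, but {B, D, F} does.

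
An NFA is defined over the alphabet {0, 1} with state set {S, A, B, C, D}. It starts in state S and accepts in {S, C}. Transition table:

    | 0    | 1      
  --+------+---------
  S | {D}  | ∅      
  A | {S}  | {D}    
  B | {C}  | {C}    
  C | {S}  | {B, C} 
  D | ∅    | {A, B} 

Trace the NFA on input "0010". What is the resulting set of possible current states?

∅

Start in {S}.
Read '0': {S} → {D}.
Read '0': {D} → ∅.
The set is empty and remains empty for the remaining 2 symbols.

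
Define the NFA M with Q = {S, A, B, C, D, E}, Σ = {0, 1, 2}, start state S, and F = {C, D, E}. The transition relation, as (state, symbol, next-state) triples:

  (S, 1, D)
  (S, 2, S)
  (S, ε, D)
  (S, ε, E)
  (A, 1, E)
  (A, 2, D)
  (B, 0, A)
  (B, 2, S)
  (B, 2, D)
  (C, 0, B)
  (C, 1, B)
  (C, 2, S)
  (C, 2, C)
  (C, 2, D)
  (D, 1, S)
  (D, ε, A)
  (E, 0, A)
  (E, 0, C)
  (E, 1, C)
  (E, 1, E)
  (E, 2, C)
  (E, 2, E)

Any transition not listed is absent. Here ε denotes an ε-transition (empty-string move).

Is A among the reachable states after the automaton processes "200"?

Yes

Start: ε-closure({S}) = {S, A, D, E}.
Read '2': S→{S}, A→{D}, D→∅, E→{C, E}; union {S, C, D, E}; ε-closure = {S, A, C, D, E}.
Read '0': S→∅, A→∅, C→{B}, D→∅, E→{A, C}; now {A, B, C}.
Read '0': A→∅, B→{A}, C→{B}; now {A, B}.
State A is in {A, B}.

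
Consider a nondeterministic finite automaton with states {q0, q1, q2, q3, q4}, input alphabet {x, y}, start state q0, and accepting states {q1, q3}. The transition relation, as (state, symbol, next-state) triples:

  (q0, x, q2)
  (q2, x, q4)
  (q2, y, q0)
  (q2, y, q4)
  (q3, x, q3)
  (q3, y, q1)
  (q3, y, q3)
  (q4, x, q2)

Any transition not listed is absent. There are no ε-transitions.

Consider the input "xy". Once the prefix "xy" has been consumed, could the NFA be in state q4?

Start in {q0}.
Read 'x': {q0} → {q2}.
Read 'y': {q2} → {q0, q4}.
State q4 is in {q0, q4}.

Yes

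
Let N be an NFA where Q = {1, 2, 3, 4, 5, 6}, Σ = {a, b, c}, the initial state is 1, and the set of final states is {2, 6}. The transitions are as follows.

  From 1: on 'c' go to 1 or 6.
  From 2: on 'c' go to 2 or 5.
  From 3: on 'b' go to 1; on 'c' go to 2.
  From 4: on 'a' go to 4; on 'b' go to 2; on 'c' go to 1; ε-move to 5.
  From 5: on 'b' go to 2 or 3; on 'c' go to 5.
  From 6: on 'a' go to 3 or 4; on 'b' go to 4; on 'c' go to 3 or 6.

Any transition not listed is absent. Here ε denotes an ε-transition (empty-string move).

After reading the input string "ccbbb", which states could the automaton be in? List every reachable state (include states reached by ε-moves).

{1}

Start in {1}.
Read 'c': 1→{1, 6}; now {1, 6}.
Read 'c': 1→{1, 6}, 6→{3, 6}; now {1, 3, 6}.
Read 'b': 1→∅, 3→{1}, 6→{4}; union {1, 4}; ε-closure = {1, 4, 5}.
Read 'b': 1→∅, 4→{2}, 5→{2, 3}; now {2, 3}.
Read 'b': 2→∅, 3→{1}; now {1}.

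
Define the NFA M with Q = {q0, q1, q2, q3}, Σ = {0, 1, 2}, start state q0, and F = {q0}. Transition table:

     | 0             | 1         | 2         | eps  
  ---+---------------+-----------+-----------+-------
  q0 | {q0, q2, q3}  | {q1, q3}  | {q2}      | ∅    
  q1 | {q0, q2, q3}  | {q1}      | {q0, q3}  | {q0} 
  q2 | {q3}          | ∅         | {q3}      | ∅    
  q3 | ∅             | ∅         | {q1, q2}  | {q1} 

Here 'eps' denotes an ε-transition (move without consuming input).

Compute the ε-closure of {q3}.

Begin with {q3}.
ε-move q3 → q1; add q1.
ε-move q1 → q0; add q0.

{q0, q1, q3}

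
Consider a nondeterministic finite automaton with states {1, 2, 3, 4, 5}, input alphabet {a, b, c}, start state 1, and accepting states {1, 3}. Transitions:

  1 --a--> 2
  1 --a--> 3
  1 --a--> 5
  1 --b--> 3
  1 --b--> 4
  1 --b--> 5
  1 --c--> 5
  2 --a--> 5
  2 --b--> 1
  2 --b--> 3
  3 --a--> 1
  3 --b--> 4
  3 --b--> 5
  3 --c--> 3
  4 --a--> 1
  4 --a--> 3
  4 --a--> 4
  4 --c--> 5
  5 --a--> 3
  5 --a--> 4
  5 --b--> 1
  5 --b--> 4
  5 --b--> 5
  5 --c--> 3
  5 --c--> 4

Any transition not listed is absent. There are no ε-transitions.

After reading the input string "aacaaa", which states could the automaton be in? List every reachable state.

{1, 2, 3, 4, 5}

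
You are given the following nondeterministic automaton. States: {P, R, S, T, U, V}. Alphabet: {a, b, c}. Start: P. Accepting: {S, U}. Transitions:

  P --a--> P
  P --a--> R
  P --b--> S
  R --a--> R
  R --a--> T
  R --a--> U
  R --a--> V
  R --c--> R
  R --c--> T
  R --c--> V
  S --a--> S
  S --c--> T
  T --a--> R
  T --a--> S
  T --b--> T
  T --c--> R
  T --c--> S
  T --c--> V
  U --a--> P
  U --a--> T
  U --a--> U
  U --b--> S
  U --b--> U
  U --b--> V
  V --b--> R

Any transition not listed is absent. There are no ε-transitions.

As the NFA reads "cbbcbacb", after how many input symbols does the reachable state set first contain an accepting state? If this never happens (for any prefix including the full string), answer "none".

none

Start in {P}.
Read 'c': P→∅; now ∅.
The set is empty and remains empty for the remaining 7 symbols.
No reachable set along the way intersects F.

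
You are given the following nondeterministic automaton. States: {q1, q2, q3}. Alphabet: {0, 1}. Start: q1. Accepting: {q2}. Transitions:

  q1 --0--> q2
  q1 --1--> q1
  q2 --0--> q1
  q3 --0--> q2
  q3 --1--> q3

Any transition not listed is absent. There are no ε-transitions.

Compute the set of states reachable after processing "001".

{q1}

Start in {q1}.
Read '0': q1→{q2}; now {q2}.
Read '0': q2→{q1}; now {q1}.
Read '1': q1→{q1}; now {q1}.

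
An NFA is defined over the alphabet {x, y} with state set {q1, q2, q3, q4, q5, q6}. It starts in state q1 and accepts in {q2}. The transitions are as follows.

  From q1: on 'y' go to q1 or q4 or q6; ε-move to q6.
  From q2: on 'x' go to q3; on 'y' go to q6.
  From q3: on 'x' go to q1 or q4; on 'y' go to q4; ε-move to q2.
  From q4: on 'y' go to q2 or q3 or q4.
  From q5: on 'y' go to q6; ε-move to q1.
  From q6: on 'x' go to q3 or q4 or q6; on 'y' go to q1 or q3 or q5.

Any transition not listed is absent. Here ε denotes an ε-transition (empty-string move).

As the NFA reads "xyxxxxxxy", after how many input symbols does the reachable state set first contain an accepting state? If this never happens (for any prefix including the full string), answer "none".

Start: ε-closure({q1}) = {q1, q6}.
Read 'x': q1→∅, q6→{q3, q4, q6}; union {q3, q4, q6}; ε-closure = {q2, q3, q4, q6}.
None of the earlier sets intersect F, but {q2, q3, q4, q6} does.

1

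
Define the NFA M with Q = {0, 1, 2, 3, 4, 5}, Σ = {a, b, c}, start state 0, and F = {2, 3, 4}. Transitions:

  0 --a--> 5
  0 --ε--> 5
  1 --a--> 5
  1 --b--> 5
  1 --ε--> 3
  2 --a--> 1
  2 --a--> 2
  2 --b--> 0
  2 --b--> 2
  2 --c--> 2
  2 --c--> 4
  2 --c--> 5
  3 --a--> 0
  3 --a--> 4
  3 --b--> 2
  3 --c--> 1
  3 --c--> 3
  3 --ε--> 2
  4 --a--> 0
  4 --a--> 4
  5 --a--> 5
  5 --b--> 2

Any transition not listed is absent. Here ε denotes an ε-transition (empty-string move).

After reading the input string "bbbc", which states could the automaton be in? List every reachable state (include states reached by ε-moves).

Start: ε-closure({0}) = {0, 5}.
Read 'b': 0→∅, 5→{2}; now {2}.
Read 'b': 2→{0, 2}; union {0, 2}; ε-closure = {0, 2, 5}.
Read 'b': 0→∅, 2→{0, 2}, 5→{2}; union {0, 2}; ε-closure = {0, 2, 5}.
Read 'c': 0→∅, 2→{2, 4, 5}, 5→∅; now {2, 4, 5}.

{2, 4, 5}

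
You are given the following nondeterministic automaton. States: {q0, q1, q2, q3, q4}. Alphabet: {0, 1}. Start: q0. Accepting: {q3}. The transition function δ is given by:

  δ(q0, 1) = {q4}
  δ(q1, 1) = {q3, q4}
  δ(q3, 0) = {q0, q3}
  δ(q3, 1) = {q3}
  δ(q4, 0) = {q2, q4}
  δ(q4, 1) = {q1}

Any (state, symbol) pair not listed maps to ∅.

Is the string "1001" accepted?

No

Start in {q0}.
Read '1': {q0} → {q4}.
Read '0': {q4} → {q2, q4}.
Read '0': {q2, q4} → {q2, q4}.
Read '1': {q2, q4} → {q1}.
The final set {q1} contains no accepting state.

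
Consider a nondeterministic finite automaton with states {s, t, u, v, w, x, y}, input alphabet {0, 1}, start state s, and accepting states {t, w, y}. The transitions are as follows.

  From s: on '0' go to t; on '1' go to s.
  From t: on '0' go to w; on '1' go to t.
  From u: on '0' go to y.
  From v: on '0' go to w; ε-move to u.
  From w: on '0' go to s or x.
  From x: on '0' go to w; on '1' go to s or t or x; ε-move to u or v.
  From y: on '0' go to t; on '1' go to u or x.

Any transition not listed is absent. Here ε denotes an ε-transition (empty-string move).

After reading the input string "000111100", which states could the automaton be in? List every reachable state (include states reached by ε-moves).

{s, t, u, v, w, x}

Start in {s}.
Read '0': s→{t}; now {t}.
Read '0': t→{w}; now {w}.
Read '0': w→{s, x}; union {s, x}; ε-closure = {s, u, v, x}.
Read '1': s→{s}, u→∅, v→∅, x→{s, t, x}; union {s, t, x}; ε-closure = {s, t, u, v, x}.
Read '1': s→{s}, t→{t}, u→∅, v→∅, x→{s, t, x}; union {s, t, x}; ε-closure = {s, t, u, v, x}.
Read '1': s→{s}, t→{t}, u→∅, v→∅, x→{s, t, x}; union {s, t, x}; ε-closure = {s, t, u, v, x}.
Read '1': s→{s}, t→{t}, u→∅, v→∅, x→{s, t, x}; union {s, t, x}; ε-closure = {s, t, u, v, x}.
Read '0': s→{t}, t→{w}, u→{y}, v→{w}, x→{w}; now {t, w, y}.
Read '0': t→{w}, w→{s, x}, y→{t}; union {s, t, w, x}; ε-closure = {s, t, u, v, w, x}.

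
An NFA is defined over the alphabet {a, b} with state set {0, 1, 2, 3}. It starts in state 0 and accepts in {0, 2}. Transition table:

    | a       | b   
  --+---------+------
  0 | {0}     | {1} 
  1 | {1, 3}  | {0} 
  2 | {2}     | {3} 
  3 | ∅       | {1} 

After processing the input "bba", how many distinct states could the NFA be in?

1

Start in {0}.
Read 'b': 0→{1}; now {1}.
Read 'b': 1→{0}; now {0}.
Read 'a': 0→{0}; now {0}.
That set has 1 state.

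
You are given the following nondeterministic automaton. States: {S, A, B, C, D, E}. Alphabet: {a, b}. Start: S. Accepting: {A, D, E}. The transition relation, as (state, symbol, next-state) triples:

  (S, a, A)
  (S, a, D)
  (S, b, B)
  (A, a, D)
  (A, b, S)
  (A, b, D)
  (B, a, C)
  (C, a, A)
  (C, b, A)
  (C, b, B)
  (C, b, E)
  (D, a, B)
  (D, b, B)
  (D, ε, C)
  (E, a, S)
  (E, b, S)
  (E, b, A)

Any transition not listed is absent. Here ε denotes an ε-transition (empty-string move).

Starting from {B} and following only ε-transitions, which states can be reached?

{B}

Begin with {B}.
No ε-moves leave this set, so the closure equals the set itself.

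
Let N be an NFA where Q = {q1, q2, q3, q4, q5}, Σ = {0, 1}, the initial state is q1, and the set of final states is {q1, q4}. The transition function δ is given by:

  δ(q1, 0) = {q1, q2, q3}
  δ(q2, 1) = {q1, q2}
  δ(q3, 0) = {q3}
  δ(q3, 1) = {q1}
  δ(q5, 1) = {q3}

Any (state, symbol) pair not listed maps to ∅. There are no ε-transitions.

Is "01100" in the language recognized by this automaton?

Yes

Start in {q1}.
Read '0': {q1} → {q1, q2, q3}.
Read '1': {q1, q2, q3} → {q1, q2}.
Read '1': {q1, q2} → {q1, q2}.
Read '0': {q1, q2} → {q1, q2, q3}.
Read '0': {q1, q2, q3} → {q1, q2, q3}.
The final set {q1, q2, q3} contains the accepting state q1.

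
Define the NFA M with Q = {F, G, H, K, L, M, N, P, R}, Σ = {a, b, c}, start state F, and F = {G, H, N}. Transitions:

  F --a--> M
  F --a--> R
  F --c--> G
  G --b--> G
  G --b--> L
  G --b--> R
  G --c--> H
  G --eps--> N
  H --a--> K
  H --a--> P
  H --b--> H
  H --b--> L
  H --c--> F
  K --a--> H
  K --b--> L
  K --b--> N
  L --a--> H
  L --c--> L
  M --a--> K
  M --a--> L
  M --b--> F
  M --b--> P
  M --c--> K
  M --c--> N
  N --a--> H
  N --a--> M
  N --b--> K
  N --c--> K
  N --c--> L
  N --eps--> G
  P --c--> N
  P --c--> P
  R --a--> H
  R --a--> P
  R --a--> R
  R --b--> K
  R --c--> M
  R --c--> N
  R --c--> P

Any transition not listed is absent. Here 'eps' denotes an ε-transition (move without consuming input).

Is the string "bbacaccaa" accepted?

Start in {F}.
Read 'b': F→∅; now ∅.
The set is empty and remains empty for the remaining 8 symbols.
The final set ∅ contains no accepting state.

No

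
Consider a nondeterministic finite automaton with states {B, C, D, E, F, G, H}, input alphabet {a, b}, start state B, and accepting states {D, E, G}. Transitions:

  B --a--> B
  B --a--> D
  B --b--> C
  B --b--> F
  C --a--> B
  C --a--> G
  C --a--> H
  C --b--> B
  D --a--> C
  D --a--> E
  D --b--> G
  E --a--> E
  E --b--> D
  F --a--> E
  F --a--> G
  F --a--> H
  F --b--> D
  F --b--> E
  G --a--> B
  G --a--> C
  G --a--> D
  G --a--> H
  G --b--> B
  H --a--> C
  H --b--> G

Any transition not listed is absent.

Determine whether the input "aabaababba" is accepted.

Yes

Start in {B}.
Read 'a': B→{B, D}; now {B, D}.
Read 'a': B→{B, D}, D→{C, E}; now {B, C, D, E}.
Read 'b': B→{C, F}, C→{B}, D→{G}, E→{D}; now {B, C, D, F, G}.
Read 'a': B→{B, D}, C→{B, G, H}, D→{C, E}, F→{E, G, H}, G→{B, C, D, H}; now {B, C, D, E, G, H}.
Read 'a': B→{B, D}, C→{B, G, H}, D→{C, E}, E→{E}, G→{B, C, D, H}, H→{C}; now {B, C, D, E, G, H}.
Read 'b': B→{C, F}, C→{B}, D→{G}, E→{D}, G→{B}, H→{G}; now {B, C, D, F, G}.
Read 'a': B→{B, D}, C→{B, G, H}, D→{C, E}, F→{E, G, H}, G→{B, C, D, H}; now {B, C, D, E, G, H}.
Read 'b': B→{C, F}, C→{B}, D→{G}, E→{D}, G→{B}, H→{G}; now {B, C, D, F, G}.
Read 'b': B→{C, F}, C→{B}, D→{G}, F→{D, E}, G→{B}; now {B, C, D, E, F, G}.
Read 'a': B→{B, D}, C→{B, G, H}, D→{C, E}, E→{E}, F→{E, G, H}, G→{B, C, D, H}; now {B, C, D, E, G, H}.
The final set {B, C, D, E, G, H} contains the accepting states D, E, G.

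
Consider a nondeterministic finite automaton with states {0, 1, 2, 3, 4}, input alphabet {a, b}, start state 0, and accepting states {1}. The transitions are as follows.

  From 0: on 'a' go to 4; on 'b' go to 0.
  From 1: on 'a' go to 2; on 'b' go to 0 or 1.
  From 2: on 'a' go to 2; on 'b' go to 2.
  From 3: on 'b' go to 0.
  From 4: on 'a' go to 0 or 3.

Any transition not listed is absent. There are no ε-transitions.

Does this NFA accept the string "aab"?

Start in {0}.
Read 'a': 0→{4}; now {4}.
Read 'a': 4→{0, 3}; now {0, 3}.
Read 'b': 0→{0}, 3→{0}; now {0}.
The final set {0} contains no accepting state.

No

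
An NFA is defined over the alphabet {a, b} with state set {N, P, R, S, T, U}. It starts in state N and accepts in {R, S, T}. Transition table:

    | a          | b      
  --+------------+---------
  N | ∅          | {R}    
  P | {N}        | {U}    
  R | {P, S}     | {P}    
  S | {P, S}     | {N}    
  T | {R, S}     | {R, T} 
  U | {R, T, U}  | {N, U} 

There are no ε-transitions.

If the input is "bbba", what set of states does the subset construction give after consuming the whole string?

{R, T, U}

Start in {N}.
Read 'b': N→{R}; now {R}.
Read 'b': R→{P}; now {P}.
Read 'b': P→{U}; now {U}.
Read 'a': U→{R, T, U}; now {R, T, U}.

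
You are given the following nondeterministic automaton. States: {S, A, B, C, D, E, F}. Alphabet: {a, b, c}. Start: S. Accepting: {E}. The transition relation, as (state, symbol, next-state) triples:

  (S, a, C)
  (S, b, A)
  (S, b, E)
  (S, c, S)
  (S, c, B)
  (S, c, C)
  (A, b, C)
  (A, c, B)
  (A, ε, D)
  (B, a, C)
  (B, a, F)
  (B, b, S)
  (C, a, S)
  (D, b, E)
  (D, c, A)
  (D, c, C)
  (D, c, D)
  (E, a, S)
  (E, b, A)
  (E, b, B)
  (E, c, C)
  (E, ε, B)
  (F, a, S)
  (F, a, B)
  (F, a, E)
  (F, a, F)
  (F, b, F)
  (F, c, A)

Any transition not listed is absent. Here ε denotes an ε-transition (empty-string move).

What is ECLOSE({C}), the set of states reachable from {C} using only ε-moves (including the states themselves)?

{C}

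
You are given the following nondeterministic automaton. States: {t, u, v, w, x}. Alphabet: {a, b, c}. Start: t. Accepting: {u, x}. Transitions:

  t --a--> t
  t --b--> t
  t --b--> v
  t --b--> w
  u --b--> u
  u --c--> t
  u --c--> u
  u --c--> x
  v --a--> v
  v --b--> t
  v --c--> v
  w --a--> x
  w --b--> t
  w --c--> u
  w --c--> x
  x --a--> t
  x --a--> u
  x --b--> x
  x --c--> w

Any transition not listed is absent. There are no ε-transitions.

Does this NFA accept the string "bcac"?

Start in {t}.
Read 'b': t→{t, v, w}; now {t, v, w}.
Read 'c': t→∅, v→{v}, w→{u, x}; now {u, v, x}.
Read 'a': u→∅, v→{v}, x→{t, u}; now {t, u, v}.
Read 'c': t→∅, u→{t, u, x}, v→{v}; now {t, u, v, x}.
The final set {t, u, v, x} contains the accepting states u, x.

Yes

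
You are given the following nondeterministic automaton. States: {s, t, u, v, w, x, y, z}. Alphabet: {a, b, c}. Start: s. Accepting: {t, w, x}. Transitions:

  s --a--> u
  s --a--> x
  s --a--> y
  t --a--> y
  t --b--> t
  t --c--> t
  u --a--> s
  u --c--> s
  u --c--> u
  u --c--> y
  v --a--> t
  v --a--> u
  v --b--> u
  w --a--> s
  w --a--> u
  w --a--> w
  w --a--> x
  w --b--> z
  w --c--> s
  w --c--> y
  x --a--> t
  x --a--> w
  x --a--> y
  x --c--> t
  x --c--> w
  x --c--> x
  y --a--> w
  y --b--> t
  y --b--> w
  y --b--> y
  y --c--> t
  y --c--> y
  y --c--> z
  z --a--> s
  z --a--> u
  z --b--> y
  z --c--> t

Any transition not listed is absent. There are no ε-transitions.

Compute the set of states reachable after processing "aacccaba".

{s, u, w, x, y}

Start in {s}.
Read 'a': s→{u, x, y}; now {u, x, y}.
Read 'a': u→{s}, x→{t, w, y}, y→{w}; now {s, t, w, y}.
Read 'c': s→∅, t→{t}, w→{s, y}, y→{t, y, z}; now {s, t, y, z}.
Read 'c': s→∅, t→{t}, y→{t, y, z}, z→{t}; now {t, y, z}.
Read 'c': t→{t}, y→{t, y, z}, z→{t}; now {t, y, z}.
Read 'a': t→{y}, y→{w}, z→{s, u}; now {s, u, w, y}.
Read 'b': s→∅, u→∅, w→{z}, y→{t, w, y}; now {t, w, y, z}.
Read 'a': t→{y}, w→{s, u, w, x}, y→{w}, z→{s, u}; now {s, u, w, x, y}.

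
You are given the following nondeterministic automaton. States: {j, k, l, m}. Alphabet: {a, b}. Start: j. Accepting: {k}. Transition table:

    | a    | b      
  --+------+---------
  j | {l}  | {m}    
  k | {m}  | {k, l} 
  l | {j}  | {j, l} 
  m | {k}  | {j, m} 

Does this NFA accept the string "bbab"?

Yes

Start in {j}.
Read 'b': j→{m}; now {m}.
Read 'b': m→{j, m}; now {j, m}.
Read 'a': j→{l}, m→{k}; now {k, l}.
Read 'b': k→{k, l}, l→{j, l}; now {j, k, l}.
The final set {j, k, l} contains the accepting state k.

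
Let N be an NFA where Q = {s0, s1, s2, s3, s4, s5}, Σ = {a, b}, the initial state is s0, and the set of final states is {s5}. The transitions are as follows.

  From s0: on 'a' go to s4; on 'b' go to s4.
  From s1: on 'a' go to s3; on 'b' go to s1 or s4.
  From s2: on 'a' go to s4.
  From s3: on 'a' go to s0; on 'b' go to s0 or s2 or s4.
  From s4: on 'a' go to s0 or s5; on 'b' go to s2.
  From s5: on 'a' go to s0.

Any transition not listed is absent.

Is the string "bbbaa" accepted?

No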